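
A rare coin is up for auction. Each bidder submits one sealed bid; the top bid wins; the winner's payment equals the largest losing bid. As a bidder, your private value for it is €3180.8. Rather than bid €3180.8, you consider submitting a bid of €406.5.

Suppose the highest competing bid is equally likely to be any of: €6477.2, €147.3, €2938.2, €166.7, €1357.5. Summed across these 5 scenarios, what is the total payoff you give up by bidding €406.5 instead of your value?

€2065.9

The deviation costs you only when the competing bid falls strictly between €406.5 and €3180.8; elsewhere both bids give the same outcome.
€6477.2: outcomes coincide → loss €0.
€147.3: outcomes coincide → loss €0.
€2938.2: truthful payoff €242.6, deviation payoff €0 → loss €242.6.
€166.7: outcomes coincide → loss €0.
€1357.5: truthful payoff €1823.3, deviation payoff €0 → loss €1823.3.
Total loss = €242.6 + €1823.3 = €2065.9.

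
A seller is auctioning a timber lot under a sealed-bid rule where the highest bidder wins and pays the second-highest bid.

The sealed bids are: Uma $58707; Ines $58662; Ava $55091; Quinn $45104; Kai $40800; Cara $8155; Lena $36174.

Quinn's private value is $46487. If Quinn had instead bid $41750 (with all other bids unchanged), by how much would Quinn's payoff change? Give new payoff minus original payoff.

The highest bid among the other bidders is $58707; Quinn's bid doesn't change that.
Original bid $45104: Quinn is not highest (top rival bid is $58707); payoff $0.
Alternative bid $41750: Quinn is not highest (top rival bid is $58707); payoff $0.
Change in payoff = $0 − ($0) = $0.

$0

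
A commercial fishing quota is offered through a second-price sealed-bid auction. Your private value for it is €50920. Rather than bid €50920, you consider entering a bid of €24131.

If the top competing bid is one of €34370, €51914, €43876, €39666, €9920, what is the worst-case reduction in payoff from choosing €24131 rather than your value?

€16550

€34370: truthful gives €16550, deviation gives €0 → loss €16550.
€51914: same outcome either way → loss €0.
€43876: truthful gives €7044, deviation gives €0 → loss €7044.
€39666: truthful gives €11254, deviation gives €0 → loss €11254.
€9920: same outcome either way → loss €0.
Maximum loss: €16550.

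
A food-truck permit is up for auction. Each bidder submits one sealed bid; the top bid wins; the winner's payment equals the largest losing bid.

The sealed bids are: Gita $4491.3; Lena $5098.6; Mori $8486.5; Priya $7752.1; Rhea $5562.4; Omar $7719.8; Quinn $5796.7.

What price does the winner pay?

$7752.1

Highest bid: Mori at $8486.5, so Mori wins.
Second-highest bid: Priya at $7752.1 — that is the price the winner pays.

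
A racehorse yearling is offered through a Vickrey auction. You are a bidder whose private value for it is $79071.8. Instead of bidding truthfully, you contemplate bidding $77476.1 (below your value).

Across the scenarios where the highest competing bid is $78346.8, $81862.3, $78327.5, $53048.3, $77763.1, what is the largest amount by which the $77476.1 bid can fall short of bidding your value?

$1308.7

$78346.8: truthful gives $725, deviation gives $0 → loss $725.
$81862.3: same outcome either way → loss $0.
$78327.5: truthful gives $744.3, deviation gives $0 → loss $744.3.
$53048.3: same outcome either way → loss $0.
$77763.1: truthful gives $1308.7, deviation gives $0 → loss $1308.7.
Maximum loss: $1308.7.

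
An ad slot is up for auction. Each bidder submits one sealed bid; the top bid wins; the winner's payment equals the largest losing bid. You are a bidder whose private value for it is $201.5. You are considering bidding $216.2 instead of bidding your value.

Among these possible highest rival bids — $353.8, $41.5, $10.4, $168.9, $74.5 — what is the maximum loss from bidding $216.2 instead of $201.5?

$353.8: same outcome either way → loss $0.
$41.5: same outcome either way → loss $0.
$10.4: same outcome either way → loss $0.
$168.9: same outcome either way → loss $0.
$74.5: same outcome either way → loss $0.
Maximum loss: $0.

$0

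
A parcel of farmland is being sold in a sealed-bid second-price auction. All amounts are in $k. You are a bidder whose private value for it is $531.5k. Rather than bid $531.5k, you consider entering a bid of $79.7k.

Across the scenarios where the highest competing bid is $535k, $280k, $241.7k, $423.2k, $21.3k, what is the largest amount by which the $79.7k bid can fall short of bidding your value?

$289.8k

$535k: same outcome either way → loss $0k.
$280k: truthful gives $251.5k, deviation gives $0k → loss $251.5k.
$241.7k: truthful gives $289.8k, deviation gives $0k → loss $289.8k.
$423.2k: truthful gives $108.3k, deviation gives $0k → loss $108.3k.
$21.3k: same outcome either way → loss $0k.
Maximum loss: $289.8k.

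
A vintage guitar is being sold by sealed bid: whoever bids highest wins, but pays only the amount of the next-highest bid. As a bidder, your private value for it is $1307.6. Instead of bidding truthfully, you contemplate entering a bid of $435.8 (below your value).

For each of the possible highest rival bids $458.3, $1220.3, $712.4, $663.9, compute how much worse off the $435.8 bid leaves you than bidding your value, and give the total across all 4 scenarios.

The deviation costs you only when the competing bid falls strictly between $435.8 and $1307.6; elsewhere both bids give the same outcome.
$458.3: truthful payoff $849.3, deviation payoff $0 → loss $849.3.
$1220.3: truthful payoff $87.3, deviation payoff $0 → loss $87.3.
$712.4: truthful payoff $595.2, deviation payoff $0 → loss $595.2.
$663.9: truthful payoff $643.7, deviation payoff $0 → loss $643.7.
Total loss = $849.3 + $87.3 + $595.2 + $643.7 = $2175.5.

$2175.5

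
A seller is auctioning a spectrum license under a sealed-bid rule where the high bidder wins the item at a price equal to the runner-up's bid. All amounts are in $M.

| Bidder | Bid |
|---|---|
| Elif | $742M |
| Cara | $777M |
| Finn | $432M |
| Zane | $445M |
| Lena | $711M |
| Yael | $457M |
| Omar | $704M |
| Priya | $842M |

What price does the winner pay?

Highest bid: Priya at $842M, so Priya wins.
Second-highest bid: Cara at $777M — that is the price the winner pays.

$777M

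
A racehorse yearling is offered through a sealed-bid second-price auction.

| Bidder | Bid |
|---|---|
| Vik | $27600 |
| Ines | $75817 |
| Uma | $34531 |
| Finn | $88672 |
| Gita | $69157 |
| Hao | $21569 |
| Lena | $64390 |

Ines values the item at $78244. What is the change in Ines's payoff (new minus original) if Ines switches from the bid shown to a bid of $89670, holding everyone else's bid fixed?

The highest bid among the other bidders is $88672; Ines's bid doesn't change that.
Original bid $75817: Ines is not highest (top rival bid is $88672); payoff $0.
Alternative bid $89670: Ines is highest, pays the top rival bid $88672; payoff $78244 − $88672 = −$10428.
Change in payoff = −$10428 − ($0) = −$10428.

−$10428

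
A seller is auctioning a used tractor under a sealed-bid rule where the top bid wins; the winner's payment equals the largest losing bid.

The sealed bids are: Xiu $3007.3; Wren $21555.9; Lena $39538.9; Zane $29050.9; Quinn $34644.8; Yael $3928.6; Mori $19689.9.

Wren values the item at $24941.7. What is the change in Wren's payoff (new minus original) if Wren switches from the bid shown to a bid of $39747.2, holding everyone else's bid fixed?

The highest bid among the other bidders is $39538.9; Wren's bid doesn't change that.
Original bid $21555.9: Wren is not highest (top rival bid is $39538.9); payoff $0.
Alternative bid $39747.2: Wren is highest, pays the top rival bid $39538.9; payoff $24941.7 − $39538.9 = −$14597.2.
Change in payoff = −$14597.2 − ($0) = −$14597.2.

−$14597.2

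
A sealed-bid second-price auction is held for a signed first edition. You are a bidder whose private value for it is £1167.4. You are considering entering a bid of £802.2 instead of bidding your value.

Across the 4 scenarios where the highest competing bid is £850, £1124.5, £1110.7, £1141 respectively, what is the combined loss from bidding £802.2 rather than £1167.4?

The deviation costs you only when the competing bid falls strictly between £802.2 and £1167.4; elsewhere both bids give the same outcome.
£850: truthful payoff £317.4, deviation payoff £0 → loss £317.4.
£1124.5: truthful payoff £42.9, deviation payoff £0 → loss £42.9.
£1110.7: truthful payoff £56.7, deviation payoff £0 → loss £56.7.
£1141: truthful payoff £26.4, deviation payoff £0 → loss £26.4.
Total loss = £317.4 + £42.9 + £56.7 + £26.4 = £443.4.

£443.4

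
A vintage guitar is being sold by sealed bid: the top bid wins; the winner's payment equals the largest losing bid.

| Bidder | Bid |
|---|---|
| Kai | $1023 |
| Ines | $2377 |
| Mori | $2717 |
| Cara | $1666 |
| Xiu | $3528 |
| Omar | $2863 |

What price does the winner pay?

Highest bid: Xiu at $3528, so Xiu wins.
Second-highest bid: Omar at $2863 — that is the price the winner pays.

$2863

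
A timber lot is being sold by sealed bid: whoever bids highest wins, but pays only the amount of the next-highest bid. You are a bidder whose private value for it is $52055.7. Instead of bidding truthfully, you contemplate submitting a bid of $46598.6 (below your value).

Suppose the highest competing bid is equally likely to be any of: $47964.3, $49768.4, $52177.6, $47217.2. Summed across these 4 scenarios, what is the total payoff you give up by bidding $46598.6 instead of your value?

The deviation costs you only when the competing bid falls strictly between $46598.6 and $52055.7; elsewhere both bids give the same outcome.
$47964.3: truthful payoff $4091.4, deviation payoff $0 → loss $4091.4.
$49768.4: truthful payoff $2287.3, deviation payoff $0 → loss $2287.3.
$52177.6: outcomes coincide → loss $0.
$47217.2: truthful payoff $4838.5, deviation payoff $0 → loss $4838.5.
Total loss = $4091.4 + $2287.3 + $4838.5 = $11217.2.

$11217.2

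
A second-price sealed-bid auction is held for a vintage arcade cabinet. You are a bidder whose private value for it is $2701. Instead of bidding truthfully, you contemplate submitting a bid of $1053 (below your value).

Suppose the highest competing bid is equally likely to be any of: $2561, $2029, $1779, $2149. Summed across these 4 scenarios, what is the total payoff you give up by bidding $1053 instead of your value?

$2286

The deviation costs you only when the competing bid falls strictly between $1053 and $2701; elsewhere both bids give the same outcome.
$2561: truthful payoff $140, deviation payoff $0 → loss $140.
$2029: truthful payoff $672, deviation payoff $0 → loss $672.
$1779: truthful payoff $922, deviation payoff $0 → loss $922.
$2149: truthful payoff $552, deviation payoff $0 → loss $552.
Total loss = $140 + $672 + $922 + $552 = $2286.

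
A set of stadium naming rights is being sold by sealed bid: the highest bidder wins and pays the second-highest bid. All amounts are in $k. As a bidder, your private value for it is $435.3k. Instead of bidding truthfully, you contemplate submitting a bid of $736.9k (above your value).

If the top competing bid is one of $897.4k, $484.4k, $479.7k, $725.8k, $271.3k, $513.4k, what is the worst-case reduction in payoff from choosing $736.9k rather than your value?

$290.5k

$897.4k: same outcome either way → loss $0k.
$484.4k: truthful gives $0k, deviation gives −$49.1k → loss $49.1k.
$479.7k: truthful gives $0k, deviation gives −$44.4k → loss $44.4k.
$725.8k: truthful gives $0k, deviation gives −$290.5k → loss $290.5k.
$271.3k: same outcome either way → loss $0k.
$513.4k: truthful gives $0k, deviation gives −$78.1k → loss $78.1k.
Maximum loss: $290.5k.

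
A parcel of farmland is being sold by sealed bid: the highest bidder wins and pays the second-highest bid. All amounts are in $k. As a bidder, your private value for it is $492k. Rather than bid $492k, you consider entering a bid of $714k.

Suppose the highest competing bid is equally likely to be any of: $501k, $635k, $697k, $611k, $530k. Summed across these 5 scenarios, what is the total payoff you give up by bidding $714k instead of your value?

The deviation costs you only when the competing bid falls strictly between $492k and $714k; elsewhere both bids give the same outcome.
$501k: truthful payoff $0k, deviation payoff −$9k → loss $9k.
$635k: truthful payoff $0k, deviation payoff −$143k → loss $143k.
$697k: truthful payoff $0k, deviation payoff −$205k → loss $205k.
$611k: truthful payoff $0k, deviation payoff −$119k → loss $119k.
$530k: truthful payoff $0k, deviation payoff −$38k → loss $38k.
Total loss = $9k + $143k + $205k + $119k + $38k = $514k.
Because the price is fixed by the runner-up's bid, deviating from your value can only change a good outcome into a bad one — never the reverse.

$514k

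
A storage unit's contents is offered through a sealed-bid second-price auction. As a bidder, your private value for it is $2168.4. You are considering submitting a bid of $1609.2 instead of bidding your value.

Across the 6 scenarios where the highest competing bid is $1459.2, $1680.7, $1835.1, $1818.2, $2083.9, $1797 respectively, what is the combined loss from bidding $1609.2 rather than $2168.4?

$1627.1

The deviation costs you only when the competing bid falls strictly between $1609.2 and $2168.4; elsewhere both bids give the same outcome.
$1459.2: outcomes coincide → loss $0.
$1680.7: truthful payoff $487.7, deviation payoff $0 → loss $487.7.
$1835.1: truthful payoff $333.3, deviation payoff $0 → loss $333.3.
$1818.2: truthful payoff $350.2, deviation payoff $0 → loss $350.2.
$2083.9: truthful payoff $84.5, deviation payoff $0 → loss $84.5.
$1797: truthful payoff $371.4, deviation payoff $0 → loss $371.4.
Total loss = $487.7 + $333.3 + $350.2 + $84.5 + $371.4 = $1627.1.
Because the price is fixed by the runner-up's bid, deviating from your value can only change a good outcome into a bad one — never the reverse.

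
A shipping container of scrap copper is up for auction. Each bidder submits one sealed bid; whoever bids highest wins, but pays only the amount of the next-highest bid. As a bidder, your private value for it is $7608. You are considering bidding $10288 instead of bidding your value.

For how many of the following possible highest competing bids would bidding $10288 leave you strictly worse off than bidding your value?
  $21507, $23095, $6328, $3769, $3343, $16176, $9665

1

The deviation hurts exactly when the highest competing bid lies strictly between $7608 and $10288 — overbidding then wins at a price above your value.
$21507: above both → same outcome either way.
$23095: above both → same outcome either way.
$6328: below both → same outcome either way.
$3769: below both → same outcome either way.
$3343: below both → same outcome either way.
$16176: above both → same outcome either way.
$9665: inside the interval → strictly worse (loss $2057).
Count: 1.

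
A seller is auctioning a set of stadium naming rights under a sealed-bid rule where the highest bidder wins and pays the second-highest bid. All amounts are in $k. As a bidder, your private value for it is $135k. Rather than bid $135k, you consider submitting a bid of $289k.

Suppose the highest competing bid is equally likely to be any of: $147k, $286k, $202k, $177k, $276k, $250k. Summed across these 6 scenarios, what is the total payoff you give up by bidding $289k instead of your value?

The deviation costs you only when the competing bid falls strictly between $135k and $289k; elsewhere both bids give the same outcome.
$147k: truthful payoff $0k, deviation payoff −$12k → loss $12k.
$286k: truthful payoff $0k, deviation payoff −$151k → loss $151k.
$202k: truthful payoff $0k, deviation payoff −$67k → loss $67k.
$177k: truthful payoff $0k, deviation payoff −$42k → loss $42k.
$276k: truthful payoff $0k, deviation payoff −$141k → loss $141k.
$250k: truthful payoff $0k, deviation payoff −$115k → loss $115k.
Total loss = $12k + $151k + $67k + $42k + $141k + $115k = $528k.
Because the price is fixed by the runner-up's bid, deviating from your value can only change a good outcome into a bad one — never the reverse.

$528k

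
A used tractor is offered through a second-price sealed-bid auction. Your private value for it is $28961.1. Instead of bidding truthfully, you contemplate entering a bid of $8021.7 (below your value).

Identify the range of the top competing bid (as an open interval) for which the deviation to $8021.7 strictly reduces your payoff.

($8021.7, $28961.1)

If the competing bid is below $8021.7, both bids win at the same price — no difference.
If it is above $28961.1, both bids lose — no difference.
If it lies strictly between $8021.7 and $28961.1, bidding your value wins at a price below your value (positive payoff) while bidding $8021.7 loses (payoff 0).
So the deviation strictly hurts on the open interval ($8021.7, $28961.1).
Truthful bidding weakly dominates here: raising your bid can only win items priced above your value, and lowering it can only forfeit items priced below.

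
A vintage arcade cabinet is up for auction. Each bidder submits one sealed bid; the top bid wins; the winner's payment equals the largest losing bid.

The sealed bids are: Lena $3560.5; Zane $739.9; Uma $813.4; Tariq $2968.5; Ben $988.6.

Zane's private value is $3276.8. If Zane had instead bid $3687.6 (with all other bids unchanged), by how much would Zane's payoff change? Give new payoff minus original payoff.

−$283.7

The highest bid among the other bidders is $3560.5; Zane's bid doesn't change that.
Original bid $739.9: Zane is not highest (top rival bid is $3560.5); payoff $0.
Alternative bid $3687.6: Zane is highest, pays the top rival bid $3560.5; payoff $3276.8 − $3560.5 = −$283.7.
Change in payoff = −$283.7 − ($0) = −$283.7.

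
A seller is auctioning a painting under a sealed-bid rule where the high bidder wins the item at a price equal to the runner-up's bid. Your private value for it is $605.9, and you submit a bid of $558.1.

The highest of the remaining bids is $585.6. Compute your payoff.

$0

Your bid $558.1 is below the highest competing bid $585.6, so you lose.
A losing bidder pays nothing and receives nothing: payoff = $0.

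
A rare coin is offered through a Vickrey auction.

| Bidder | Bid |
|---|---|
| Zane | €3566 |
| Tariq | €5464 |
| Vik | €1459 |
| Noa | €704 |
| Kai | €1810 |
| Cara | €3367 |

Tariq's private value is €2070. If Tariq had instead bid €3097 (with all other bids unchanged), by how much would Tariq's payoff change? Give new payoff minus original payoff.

The highest bid among the other bidders is €3566; Tariq's bid doesn't change that.
Original bid €5464: Tariq is highest, pays the top rival bid €3566; payoff €2070 − €3566 = −€1496.
Alternative bid €3097: Tariq is not highest (top rival bid is €3566); payoff €0.
Change in payoff = €0 − (−€1496) = €1496.

€1496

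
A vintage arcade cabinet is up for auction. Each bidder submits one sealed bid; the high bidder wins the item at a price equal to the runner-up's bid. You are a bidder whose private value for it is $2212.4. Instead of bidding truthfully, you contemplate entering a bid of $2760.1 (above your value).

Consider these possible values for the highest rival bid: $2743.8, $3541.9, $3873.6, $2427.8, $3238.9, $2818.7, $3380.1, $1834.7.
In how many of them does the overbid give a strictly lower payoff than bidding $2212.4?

The deviation hurts exactly when the highest competing bid lies strictly between $2212.4 and $2760.1 — overbidding then wins at a price above your value.
$2743.8: inside the interval → strictly worse (loss $531.4).
$3541.9: above both → same outcome either way.
$3873.6: above both → same outcome either way.
$2427.8: inside the interval → strictly worse (loss $215.4).
$3238.9: above both → same outcome either way.
$2818.7: above both → same outcome either way.
$3380.1: above both → same outcome either way.
$1834.7: below both → same outcome either way.
Count: 2.

2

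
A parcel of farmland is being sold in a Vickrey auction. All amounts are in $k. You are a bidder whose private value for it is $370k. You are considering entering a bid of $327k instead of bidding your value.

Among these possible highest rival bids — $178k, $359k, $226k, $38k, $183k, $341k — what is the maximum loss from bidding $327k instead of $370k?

$29k

$178k: same outcome either way → loss $0k.
$359k: truthful gives $11k, deviation gives $0k → loss $11k.
$226k: same outcome either way → loss $0k.
$38k: same outcome either way → loss $0k.
$183k: same outcome either way → loss $0k.
$341k: truthful gives $29k, deviation gives $0k → loss $29k.
Maximum loss: $29k.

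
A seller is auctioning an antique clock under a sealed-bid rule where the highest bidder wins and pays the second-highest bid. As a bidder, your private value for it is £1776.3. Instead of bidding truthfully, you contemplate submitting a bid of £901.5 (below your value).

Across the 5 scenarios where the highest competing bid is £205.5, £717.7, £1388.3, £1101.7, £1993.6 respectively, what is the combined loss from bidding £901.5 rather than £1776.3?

The deviation costs you only when the competing bid falls strictly between £901.5 and £1776.3; elsewhere both bids give the same outcome.
£205.5: outcomes coincide → loss £0.
£717.7: outcomes coincide → loss £0.
£1388.3: truthful payoff £388, deviation payoff £0 → loss £388.
£1101.7: truthful payoff £674.6, deviation payoff £0 → loss £674.6.
£1993.6: outcomes coincide → loss £0.
Total loss = £388 + £674.6 = £1062.6.

£1062.6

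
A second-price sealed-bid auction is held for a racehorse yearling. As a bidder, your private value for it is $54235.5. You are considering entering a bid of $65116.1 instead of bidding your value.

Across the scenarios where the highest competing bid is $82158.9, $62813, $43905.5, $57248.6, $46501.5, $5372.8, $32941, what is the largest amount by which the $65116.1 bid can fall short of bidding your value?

$82158.9: same outcome either way → loss $0.
$62813: truthful gives $0, deviation gives −$8577.5 → loss $8577.5.
$43905.5: same outcome either way → loss $0.
$57248.6: truthful gives $0, deviation gives −$3013.1 → loss $3013.1.
$46501.5: same outcome either way → loss $0.
$5372.8: same outcome either way → loss $0.
$32941: same outcome either way → loss $0.
Maximum loss: $8577.5.

$8577.5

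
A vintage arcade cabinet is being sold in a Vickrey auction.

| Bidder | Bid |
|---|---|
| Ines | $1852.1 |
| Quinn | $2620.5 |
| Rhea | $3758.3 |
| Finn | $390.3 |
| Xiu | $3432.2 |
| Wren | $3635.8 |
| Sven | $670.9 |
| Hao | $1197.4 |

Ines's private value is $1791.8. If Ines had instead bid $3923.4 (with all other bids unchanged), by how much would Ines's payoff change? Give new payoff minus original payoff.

The highest bid among the other bidders is $3758.3; Ines's bid doesn't change that.
Original bid $1852.1: Ines is not highest (top rival bid is $3758.3); payoff $0.
Alternative bid $3923.4: Ines is highest, pays the top rival bid $3758.3; payoff $1791.8 − $3758.3 = −$1966.5.
Change in payoff = −$1966.5 − ($0) = −$1966.5.

−$1966.5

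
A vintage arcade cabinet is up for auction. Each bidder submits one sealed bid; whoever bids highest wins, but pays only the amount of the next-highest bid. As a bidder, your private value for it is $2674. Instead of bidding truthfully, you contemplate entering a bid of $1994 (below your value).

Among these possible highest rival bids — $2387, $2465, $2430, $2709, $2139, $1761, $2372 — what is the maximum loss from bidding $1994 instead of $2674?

$2387: truthful gives $287, deviation gives $0 → loss $287.
$2465: truthful gives $209, deviation gives $0 → loss $209.
$2430: truthful gives $244, deviation gives $0 → loss $244.
$2709: same outcome either way → loss $0.
$2139: truthful gives $535, deviation gives $0 → loss $535.
$1761: same outcome either way → loss $0.
$2372: truthful gives $302, deviation gives $0 → loss $302.
Maximum loss: $535.

$535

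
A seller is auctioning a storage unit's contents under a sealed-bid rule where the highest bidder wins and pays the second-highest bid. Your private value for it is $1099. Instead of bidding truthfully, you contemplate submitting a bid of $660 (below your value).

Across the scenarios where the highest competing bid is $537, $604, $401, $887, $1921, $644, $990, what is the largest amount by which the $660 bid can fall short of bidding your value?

$212

$537: same outcome either way → loss $0.
$604: same outcome either way → loss $0.
$401: same outcome either way → loss $0.
$887: truthful gives $212, deviation gives $0 → loss $212.
$1921: same outcome either way → loss $0.
$644: same outcome either way → loss $0.
$990: truthful gives $109, deviation gives $0 → loss $109.
Maximum loss: $212.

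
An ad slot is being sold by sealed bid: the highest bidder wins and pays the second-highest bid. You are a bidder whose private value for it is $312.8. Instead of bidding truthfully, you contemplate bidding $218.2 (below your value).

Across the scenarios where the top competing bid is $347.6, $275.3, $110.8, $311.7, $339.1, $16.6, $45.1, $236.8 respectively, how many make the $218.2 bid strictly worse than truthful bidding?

The deviation hurts exactly when the highest competing bid lies strictly between $218.2 and $312.8 — underbidding then forfeits a profitable win.
$347.6: above both → same outcome either way.
$275.3: inside the interval → strictly worse (loss $37.5).
$110.8: below both → same outcome either way.
$311.7: inside the interval → strictly worse (loss $1.1).
$339.1: above both → same outcome either way.
$16.6: below both → same outcome either way.
$45.1: below both → same outcome either way.
$236.8: inside the interval → strictly worse (loss $76).
Count: 3.

3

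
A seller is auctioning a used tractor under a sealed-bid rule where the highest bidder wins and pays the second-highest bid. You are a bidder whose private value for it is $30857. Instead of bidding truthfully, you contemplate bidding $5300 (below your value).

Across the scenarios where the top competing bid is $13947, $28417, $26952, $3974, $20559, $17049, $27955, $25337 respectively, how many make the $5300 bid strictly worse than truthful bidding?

The deviation hurts exactly when the highest competing bid lies strictly between $5300 and $30857 — underbidding then forfeits a profitable win.
$13947: inside the interval → strictly worse (loss $16910).
$28417: inside the interval → strictly worse (loss $2440).
$26952: inside the interval → strictly worse (loss $3905).
$3974: below both → same outcome either way.
$20559: inside the interval → strictly worse (loss $10298).
$17049: inside the interval → strictly worse (loss $13808).
$27955: inside the interval → strictly worse (loss $2902).
$25337: inside the interval → strictly worse (loss $5520).
Count: 7.

7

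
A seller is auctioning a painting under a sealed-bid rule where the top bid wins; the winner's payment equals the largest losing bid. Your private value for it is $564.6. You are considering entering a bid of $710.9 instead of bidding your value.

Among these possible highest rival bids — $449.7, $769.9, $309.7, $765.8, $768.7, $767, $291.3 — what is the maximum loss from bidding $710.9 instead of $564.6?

$0

$449.7: same outcome either way → loss $0.
$769.9: same outcome either way → loss $0.
$309.7: same outcome either way → loss $0.
$765.8: same outcome either way → loss $0.
$768.7: same outcome either way → loss $0.
$767: same outcome either way → loss $0.
$291.3: same outcome either way → loss $0.
Maximum loss: $0.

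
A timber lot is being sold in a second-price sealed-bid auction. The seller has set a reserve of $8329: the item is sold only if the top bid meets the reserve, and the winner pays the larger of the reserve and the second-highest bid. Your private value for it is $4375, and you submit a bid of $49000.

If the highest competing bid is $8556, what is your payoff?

Your bid $49000 is the highest and exceeds the reserve.
Price = max(second-highest bid, reserve) = max($8556, $8329) = $8556.
Payoff = $4375 − $8556 = −$4181.

−$4181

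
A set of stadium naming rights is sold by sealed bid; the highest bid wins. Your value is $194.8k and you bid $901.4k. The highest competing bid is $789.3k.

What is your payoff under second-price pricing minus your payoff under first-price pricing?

$112.1k

You have the highest bid, so you win under either rule.
Second-price: pay $789.3k → payoff −$594.5k.
First-price: pay your own bid $901.4k → payoff −$706.6k.
Difference = −$594.5k − (−$706.6k) = $112.1k.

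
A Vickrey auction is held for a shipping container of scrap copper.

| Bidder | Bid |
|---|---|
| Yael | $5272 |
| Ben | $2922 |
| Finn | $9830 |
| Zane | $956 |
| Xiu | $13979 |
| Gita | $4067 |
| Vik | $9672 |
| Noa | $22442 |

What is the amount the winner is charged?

$13979

Highest bid: Noa at $22442, so Noa wins.
Second-highest bid: Xiu at $13979 — that is the price the winner pays.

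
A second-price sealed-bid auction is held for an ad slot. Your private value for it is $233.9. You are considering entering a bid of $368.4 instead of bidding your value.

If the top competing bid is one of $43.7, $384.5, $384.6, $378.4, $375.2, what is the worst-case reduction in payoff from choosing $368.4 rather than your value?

$43.7: same outcome either way → loss $0.
$384.5: same outcome either way → loss $0.
$384.6: same outcome either way → loss $0.
$378.4: same outcome either way → loss $0.
$375.2: same outcome either way → loss $0.
Maximum loss: $0.

$0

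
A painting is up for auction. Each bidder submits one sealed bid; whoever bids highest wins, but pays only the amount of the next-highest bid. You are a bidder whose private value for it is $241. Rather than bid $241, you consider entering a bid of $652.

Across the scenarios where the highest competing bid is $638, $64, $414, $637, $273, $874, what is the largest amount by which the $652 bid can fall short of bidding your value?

$397

$638: truthful gives $0, deviation gives −$397 → loss $397.
$64: same outcome either way → loss $0.
$414: truthful gives $0, deviation gives −$173 → loss $173.
$637: truthful gives $0, deviation gives −$396 → loss $396.
$273: truthful gives $0, deviation gives −$32 → loss $32.
$874: same outcome either way → loss $0.
Maximum loss: $397.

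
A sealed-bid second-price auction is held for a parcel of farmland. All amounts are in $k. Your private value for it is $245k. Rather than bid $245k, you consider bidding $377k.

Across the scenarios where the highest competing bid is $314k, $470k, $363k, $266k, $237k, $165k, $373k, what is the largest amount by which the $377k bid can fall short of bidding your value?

$314k: truthful gives $0k, deviation gives −$69k → loss $69k.
$470k: same outcome either way → loss $0k.
$363k: truthful gives $0k, deviation gives −$118k → loss $118k.
$266k: truthful gives $0k, deviation gives −$21k → loss $21k.
$237k: same outcome either way → loss $0k.
$165k: same outcome either way → loss $0k.
$373k: truthful gives $0k, deviation gives −$128k → loss $128k.
Maximum loss: $128k.

$128k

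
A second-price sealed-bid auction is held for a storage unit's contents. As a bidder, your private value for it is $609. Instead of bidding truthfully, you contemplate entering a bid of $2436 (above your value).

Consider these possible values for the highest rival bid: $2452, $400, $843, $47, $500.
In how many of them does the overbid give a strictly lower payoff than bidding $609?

1

The deviation hurts exactly when the highest competing bid lies strictly between $609 and $2436 — overbidding then wins at a price above your value.
$2452: above both → same outcome either way.
$400: below both → same outcome either way.
$843: inside the interval → strictly worse (loss $234).
$47: below both → same outcome either way.
$500: below both → same outcome either way.
Count: 1.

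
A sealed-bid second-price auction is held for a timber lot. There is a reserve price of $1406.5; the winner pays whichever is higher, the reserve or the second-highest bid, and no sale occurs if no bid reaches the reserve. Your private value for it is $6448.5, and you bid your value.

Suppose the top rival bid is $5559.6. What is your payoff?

$888.9

Your bid $6448.5 is the highest and exceeds the reserve.
Price = max(second-highest bid, reserve) = max($5559.6, $1406.5) = $5559.6.
Payoff = $6448.5 − $5559.6 = $888.9.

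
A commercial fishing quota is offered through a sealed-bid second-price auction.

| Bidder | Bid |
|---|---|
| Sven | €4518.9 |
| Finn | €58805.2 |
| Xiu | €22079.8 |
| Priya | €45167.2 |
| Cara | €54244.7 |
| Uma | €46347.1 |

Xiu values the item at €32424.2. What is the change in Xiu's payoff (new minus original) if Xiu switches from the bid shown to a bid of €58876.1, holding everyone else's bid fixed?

−€26381

The highest bid among the other bidders is €58805.2; Xiu's bid doesn't change that.
Original bid €22079.8: Xiu is not highest (top rival bid is €58805.2); payoff €0.
Alternative bid €58876.1: Xiu is highest, pays the top rival bid €58805.2; payoff €32424.2 − €58805.2 = −€26381.
Change in payoff = −€26381 − (€0) = −€26381.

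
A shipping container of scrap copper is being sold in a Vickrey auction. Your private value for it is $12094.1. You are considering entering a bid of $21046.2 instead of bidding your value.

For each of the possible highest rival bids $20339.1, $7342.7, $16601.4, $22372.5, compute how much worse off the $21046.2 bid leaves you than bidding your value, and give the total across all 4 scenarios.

$12752.3

The deviation costs you only when the competing bid falls strictly between $12094.1 and $21046.2; elsewhere both bids give the same outcome.
$20339.1: truthful payoff $0, deviation payoff −$8245 → loss $8245.
$7342.7: outcomes coincide → loss $0.
$16601.4: truthful payoff $0, deviation payoff −$4507.3 → loss $4507.3.
$22372.5: outcomes coincide → loss $0.
Total loss = $8245 + $4507.3 = $12752.3.
Because the price is fixed by the runner-up's bid, deviating from your value can only change a good outcome into a bad one — never the reverse.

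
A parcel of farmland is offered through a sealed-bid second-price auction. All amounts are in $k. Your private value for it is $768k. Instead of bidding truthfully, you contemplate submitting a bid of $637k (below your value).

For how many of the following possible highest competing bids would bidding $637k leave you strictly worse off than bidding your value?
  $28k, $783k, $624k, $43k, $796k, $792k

The deviation hurts exactly when the highest competing bid lies strictly between $637k and $768k — underbidding then forfeits a profitable win.
$28k: below both → same outcome either way.
$783k: above both → same outcome either way.
$624k: below both → same outcome either way.
$43k: below both → same outcome either way.
$796k: above both → same outcome either way.
$792k: above both → same outcome either way.
Count: 0.

0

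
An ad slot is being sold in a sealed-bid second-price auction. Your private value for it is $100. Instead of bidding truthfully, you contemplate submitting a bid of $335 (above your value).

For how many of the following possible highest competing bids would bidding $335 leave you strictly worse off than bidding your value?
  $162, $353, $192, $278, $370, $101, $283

5

The deviation hurts exactly when the highest competing bid lies strictly between $100 and $335 — overbidding then wins at a price above your value.
$162: inside the interval → strictly worse (loss $62).
$353: above both → same outcome either way.
$192: inside the interval → strictly worse (loss $92).
$278: inside the interval → strictly worse (loss $178).
$370: above both → same outcome either way.
$101: inside the interval → strictly worse (loss $1).
$283: inside the interval → strictly worse (loss $183).
Count: 5.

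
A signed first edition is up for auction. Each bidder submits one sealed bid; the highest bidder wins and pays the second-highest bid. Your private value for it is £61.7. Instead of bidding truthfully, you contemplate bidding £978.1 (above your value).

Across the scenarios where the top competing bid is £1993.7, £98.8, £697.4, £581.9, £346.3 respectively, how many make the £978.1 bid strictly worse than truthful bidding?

4

The deviation hurts exactly when the highest competing bid lies strictly between £61.7 and £978.1 — overbidding then wins at a price above your value.
£1993.7: above both → same outcome either way.
£98.8: inside the interval → strictly worse (loss £37.1).
£697.4: inside the interval → strictly worse (loss £635.7).
£581.9: inside the interval → strictly worse (loss £520.2).
£346.3: inside the interval → strictly worse (loss £284.6).
Count: 4.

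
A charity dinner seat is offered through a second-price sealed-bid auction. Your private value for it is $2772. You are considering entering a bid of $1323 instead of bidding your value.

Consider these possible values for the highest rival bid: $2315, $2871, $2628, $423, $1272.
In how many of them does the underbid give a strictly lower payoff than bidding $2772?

2

The deviation hurts exactly when the highest competing bid lies strictly between $1323 and $2772 — underbidding then forfeits a profitable win.
$2315: inside the interval → strictly worse (loss $457).
$2871: above both → same outcome either way.
$2628: inside the interval → strictly worse (loss $144).
$423: below both → same outcome either way.
$1272: below both → same outcome either way.
Count: 2.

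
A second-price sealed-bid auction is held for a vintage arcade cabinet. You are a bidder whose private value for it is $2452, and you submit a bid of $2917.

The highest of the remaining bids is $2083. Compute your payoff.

$369

Your bid $2917 exceeds the highest competing bid $2083, so you win.
In a second-price auction the winner pays the second-highest bid, $2083.
Payoff = value − price = $2452 − $2083 = $369.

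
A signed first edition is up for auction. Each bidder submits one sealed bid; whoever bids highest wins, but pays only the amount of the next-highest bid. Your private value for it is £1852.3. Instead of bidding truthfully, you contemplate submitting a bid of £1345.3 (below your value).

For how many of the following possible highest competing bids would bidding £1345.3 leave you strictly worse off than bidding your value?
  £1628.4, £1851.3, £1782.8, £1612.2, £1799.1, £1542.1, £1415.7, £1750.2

The deviation hurts exactly when the highest competing bid lies strictly between £1345.3 and £1852.3 — underbidding then forfeits a profitable win.
£1628.4: inside the interval → strictly worse (loss £223.9).
£1851.3: inside the interval → strictly worse (loss £1).
£1782.8: inside the interval → strictly worse (loss £69.5).
£1612.2: inside the interval → strictly worse (loss £240.1).
£1799.1: inside the interval → strictly worse (loss £53.2).
£1542.1: inside the interval → strictly worse (loss £310.2).
£1415.7: inside the interval → strictly worse (loss £436.6).
£1750.2: inside the interval → strictly worse (loss £102.1).
Count: 8.

8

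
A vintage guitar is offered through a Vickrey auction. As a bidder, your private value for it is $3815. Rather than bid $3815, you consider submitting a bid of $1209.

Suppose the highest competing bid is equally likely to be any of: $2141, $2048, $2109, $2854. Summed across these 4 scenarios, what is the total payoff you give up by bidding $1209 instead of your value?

The deviation costs you only when the competing bid falls strictly between $1209 and $3815; elsewhere both bids give the same outcome.
$2141: truthful payoff $1674, deviation payoff $0 → loss $1674.
$2048: truthful payoff $1767, deviation payoff $0 → loss $1767.
$2109: truthful payoff $1706, deviation payoff $0 → loss $1706.
$2854: truthful payoff $961, deviation payoff $0 → loss $961.
Total loss = $1674 + $1767 + $1706 + $961 = $6108.

$6108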